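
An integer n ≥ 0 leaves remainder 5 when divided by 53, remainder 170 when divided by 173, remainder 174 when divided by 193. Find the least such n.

The moduli are pairwise coprime; M = 53·173·193 = 1769617.
M/53 = 33389; 33389 ≡ 52 (mod 53); 52·52 ≡ 1, so inverse 52.
M/173 = 10229; 10229 ≡ 22 (mod 173); 22·118 ≡ 1, so inverse 118.
M/193 = 9169; 9169 ≡ 98 (mod 193); 98·65 ≡ 1, so inverse 65.
n ≡ 5·33389·52 + 170·10229·118 + 174·9169·65 = 317576270.
317576270 mod 1769617 = 814827.

814827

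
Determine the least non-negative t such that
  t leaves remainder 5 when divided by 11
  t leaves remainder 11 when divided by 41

From t ≡ 5 (mod 11) write t = 5 + 11s. Substituting into t ≡ 11 (mod 41) gives 11s ≡ 6 (mod 41), and since 11⁻¹ ≡ 15 (mod 41), s ≡ 8. Hence t ≡ 5 + 11·8 = 93 (mod 451).

93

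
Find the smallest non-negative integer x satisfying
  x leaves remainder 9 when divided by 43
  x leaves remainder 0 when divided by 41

697

From x ≡ 9 (mod 43) write x = 9 + 43t. Substituting into x ≡ 0 (mod 41) gives 43t ≡ 32 (mod 41), and since 2⁻¹ ≡ 21 (mod 41), t ≡ 16. Hence x ≡ 9 + 43·16 = 697 (mod 1763).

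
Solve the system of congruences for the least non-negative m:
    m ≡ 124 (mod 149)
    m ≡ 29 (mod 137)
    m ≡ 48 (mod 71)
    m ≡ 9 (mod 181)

The moduli are pairwise coprime; N = 149·137·71·181 = 262327463.
N/149 = 1760587; 1760587 ≡ 3 (mod 149); 3·50 ≡ 1, so inverse 50.
N/137 = 1914799; 1914799 ≡ 87 (mod 137); 87·63 ≡ 1, so inverse 63.
N/71 = 3694753; 3694753 ≡ 55 (mod 71); 55·31 ≡ 1, so inverse 31.
N/181 = 1449323; 1449323 ≡ 56 (mod 181); 56·139 ≡ 1, so inverse 139.
m ≡ 124·1760587·50 + 29·1914799·63 + 48·3694753·31 + 9·1449323·139 = 21724872710.
21724872710 mod 262327463 = 214020744.

214020744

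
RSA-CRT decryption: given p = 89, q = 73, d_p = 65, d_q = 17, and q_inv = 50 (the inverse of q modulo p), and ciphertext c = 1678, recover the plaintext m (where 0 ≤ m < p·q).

4598

m₁ = c^(d_p) mod p: c ≡ 76 (mod 89), and 76^65 mod 89 = 59.
m₂ = c^(d_q) mod q: c ≡ 72 (mod 73), and 72^17 mod 73 = 72.
h = q_inv·(m₁ − m₂) mod p = 50·(59 − 72) mod 89 = 62.
m = m₂ + h·q = 72 + 62·73 = 4598.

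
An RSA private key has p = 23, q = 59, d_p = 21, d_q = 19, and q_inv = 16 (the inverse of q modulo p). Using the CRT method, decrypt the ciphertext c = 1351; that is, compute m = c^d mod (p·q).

m₁ = c^(d_p) mod p: c ≡ 17 (mod 23), and 17^21 mod 23 = 19.
m₂ = c^(d_q) mod q: c ≡ 53 (mod 59), and 53^19 mod 59 = 25.
h = q_inv·(m₁ − m₂) mod p = 16·(19 − 25) mod 23 = 19.
m = m₂ + h·q = 25 + 19·59 = 1146.

1146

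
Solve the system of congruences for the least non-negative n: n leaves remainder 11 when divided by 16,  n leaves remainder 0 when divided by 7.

From n ≡ 11 (mod 16) write n = 11 + 16t. Substituting into n ≡ 0 (mod 7) gives 16t ≡ 3 (mod 7), and since 2⁻¹ ≡ 4 (mod 7), t ≡ 5. Hence n ≡ 11 + 16·5 = 91 (mod 112).

91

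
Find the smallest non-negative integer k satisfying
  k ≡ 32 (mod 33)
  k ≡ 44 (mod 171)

gcd(33, 171) = 3 and 3 | (44 − 32), so the pair is consistent; merging gives k ≡ 1583 (mod 1881), where 1881 = lcm(33, 171).
The solution is unique modulo lcm(33, 171) = 1881.

1583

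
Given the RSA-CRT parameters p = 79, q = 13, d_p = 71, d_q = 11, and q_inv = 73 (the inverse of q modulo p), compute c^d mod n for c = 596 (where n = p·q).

m₁ = c^(d_p) mod p: c ≡ 43 (mod 79), and 43^71 mod 79 = 75.
m₂ = c^(d_q) mod q: c ≡ 11 (mod 13), and 11^11 mod 13 = 6.
h = q_inv·(m₁ − m₂) mod p = 73·(75 − 6) mod 79 = 60.
m = m₂ + h·q = 6 + 60·13 = 786.

786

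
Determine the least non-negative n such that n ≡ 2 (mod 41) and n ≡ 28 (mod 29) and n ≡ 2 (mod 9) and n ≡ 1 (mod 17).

Combine the congruences pairwise.
From n ≡ 2 (mod 41) write n = 2 + 41t. Substituting into n ≡ 28 (mod 29) gives 41t ≡ 26 (mod 29), and since 12⁻¹ ≡ 17 (mod 29), t ≡ 7. Hence n ≡ 2 + 41·7 = 289 (mod 1189).
From n ≡ 289 (mod 1189) write n = 289 + 1189t. Substituting into n ≡ 2 (mod 9) gives 1189t ≡ 1 (mod 9), and since 1⁻¹ ≡ 1 (mod 9), t ≡ 1. Hence n ≡ 289 + 1189·1 = 1478 (mod 10701).
From n ≡ 1478 (mod 10701) write n = 1478 + 10701t. Substituting into n ≡ 1 (mod 17) gives 10701t ≡ 2 (mod 17), and since 8⁻¹ ≡ 15 (mod 17), t ≡ 13. Hence n ≡ 1478 + 10701·13 = 140591 (mod 181917).

140591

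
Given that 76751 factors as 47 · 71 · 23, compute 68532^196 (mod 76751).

Mod 47: 68532 ≡ 6; by Fermat, exponent reduces to 196 mod 46 = 12; 6^12 ≡ 37 (mod 47).
Mod 71: 68532 ≡ 17; by Fermat, exponent reduces to 196 mod 70 = 56; 17^56 ≡ 54 (mod 71).
Mod 23: 68532 ≡ 15; by Fermat, exponent reduces to 196 mod 22 = 20; 15^20 ≡ 9 (mod 23).
Combine by CRT: x ≡ 37 (mod 47), x ≡ 54 (mod 71), x ≡ 9 (mod 23) ⇒ x ≡ 74391 (mod 76751).

74391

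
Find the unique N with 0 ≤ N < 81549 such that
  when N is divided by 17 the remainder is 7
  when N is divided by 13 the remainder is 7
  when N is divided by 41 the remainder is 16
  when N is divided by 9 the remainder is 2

17687

Combine the congruences pairwise.
From N ≡ 7 (mod 17) write N = 7 + 17t. Substituting into N ≡ 7 (mod 13) gives 17t ≡ 0 (mod 13), and since 4⁻¹ ≡ 10 (mod 13), t ≡ 0. Hence N ≡ 7 + 17·0 = 7 (mod 221).
From N ≡ 7 (mod 221) write N = 7 + 221t. Substituting into N ≡ 16 (mod 41) gives 221t ≡ 9 (mod 41), and since 16⁻¹ ≡ 18 (mod 41), t ≡ 39. Hence N ≡ 7 + 221·39 = 8626 (mod 9061).
From N ≡ 8626 (mod 9061) write N = 8626 + 9061t. Substituting into N ≡ 2 (mod 9) gives 9061t ≡ 7 (mod 9), and since 7⁻¹ ≡ 4 (mod 9), t ≡ 1. Hence N ≡ 8626 + 9061·1 = 17687 (mod 81549).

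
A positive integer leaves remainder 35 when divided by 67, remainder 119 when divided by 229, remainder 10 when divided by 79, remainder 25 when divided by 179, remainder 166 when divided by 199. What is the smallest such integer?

9763962429

Combine the congruences pairwise.
From x ≡ 35 (mod 67) write x = 35 + 67t. Substituting into x ≡ 119 (mod 229) gives 67t ≡ 84 (mod 229), and since 67⁻¹ ≡ 188 (mod 229), t ≡ 220. Hence x ≡ 35 + 67·220 = 14775 (mod 15343).
From x ≡ 14775 (mod 15343) write x = 14775 + 15343t. Substituting into x ≡ 10 (mod 79) gives 15343t ≡ 8 (mod 79), and since 17⁻¹ ≡ 14 (mod 79), t ≡ 33. Hence x ≡ 14775 + 15343·33 = 521094 (mod 1212097).
From x ≡ 521094 (mod 1212097) write x = 521094 + 1212097t. Substituting into x ≡ 25 (mod 179) gives 1212097t ≡ 0 (mod 179), and since 88⁻¹ ≡ 59 (mod 179), t ≡ 0. Hence x ≡ 521094 + 1212097·0 = 521094 (mod 216965363).
From x ≡ 521094 (mod 216965363) write x = 521094 + 216965363t. Substituting into x ≡ 166 (mod 199) gives 216965363t ≡ 54 (mod 199), and since 41⁻¹ ≡ 34 (mod 199), t ≡ 45. Hence x ≡ 521094 + 216965363·45 = 9763962429 (mod 43176107237).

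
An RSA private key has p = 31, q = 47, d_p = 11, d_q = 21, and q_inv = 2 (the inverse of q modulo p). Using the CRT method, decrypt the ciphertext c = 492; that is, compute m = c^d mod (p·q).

151

m₁ = c^(d_p) mod p: c ≡ 27 (mod 31), and 27^11 mod 31 = 27.
m₂ = c^(d_q) mod q: c ≡ 22 (mod 47), and 22^21 mod 47 = 10.
h = q_inv·(m₁ − m₂) mod p = 2·(27 − 10) mod 31 = 3.
m = m₂ + h·q = 10 + 3·47 = 151.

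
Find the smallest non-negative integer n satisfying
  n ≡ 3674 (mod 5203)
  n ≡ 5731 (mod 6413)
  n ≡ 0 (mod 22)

243012

Combine the congruences pairwise.
gcd(5203, 6413) = 121 and 121 | (5731 − 3674), so the pair is consistent; merging gives n ≡ 243012 (mod 275759), where 275759 = lcm(5203, 6413).
gcd(275759, 22) = 11 and 11 | (0 − 243012), so the pair is consistent; merging gives n ≡ 243012 (mod 551518), where 551518 = lcm(275759, 22).
The solution is unique modulo lcm(5203, 6413, 22) = 551518.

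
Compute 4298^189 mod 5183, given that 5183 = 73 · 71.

Mod 73: 4298 ≡ 64; by Fermat, exponent reduces to 189 mod 72 = 45; 64^45 ≡ 1 (mod 73).
Mod 71: 4298 ≡ 38; by Fermat, exponent reduces to 189 mod 70 = 49; 38^49 ≡ 5 (mod 71).
Combine by CRT: x ≡ 1 (mod 73), x ≡ 5 (mod 71) ⇒ x ≡ 147 (mod 5183).

147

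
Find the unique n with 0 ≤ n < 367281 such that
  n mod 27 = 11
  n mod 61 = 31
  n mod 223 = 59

From n ≡ 11 (mod 27) write n = 11 + 27t. Substituting into n ≡ 31 (mod 61) gives 27t ≡ 20 (mod 61), and since 27⁻¹ ≡ 52 (mod 61), t ≡ 3. Hence n ≡ 11 + 27·3 = 92 (mod 1647).
From n ≡ 92 (mod 1647) write n = 92 + 1647t. Substituting into n ≡ 59 (mod 223) gives 1647t ≡ 190 (mod 223), and since 86⁻¹ ≡ 153 (mod 223), t ≡ 80. Hence n ≡ 92 + 1647·80 = 131852 (mod 367281).

131852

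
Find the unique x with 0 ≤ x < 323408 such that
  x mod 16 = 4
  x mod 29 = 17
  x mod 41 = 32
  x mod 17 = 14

The moduli are pairwise coprime; N = 16·29·41·17 = 323408.
N/16 = 20213; 20213 ≡ 5 (mod 16); 5·13 ≡ 1, so inverse 13.
N/29 = 11152; 11152 ≡ 16 (mod 29); 16·20 ≡ 1, so inverse 20.
N/41 = 7888; 7888 ≡ 16 (mod 41); 16·18 ≡ 1, so inverse 18.
N/17 = 19024; 19024 ≡ 1 (mod 17), inverse 1.
x ≡ 4·20213·13 + 17·11152·20 + 32·7888·18 + 14·19024·1 = 9652580.
9652580 mod 323408 = 273748.

273748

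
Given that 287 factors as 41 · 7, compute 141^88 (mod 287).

Mod 41: 141 ≡ 18; by Fermat, exponent reduces to 88 mod 40 = 8; 18^8 ≡ 10 (mod 41).
Mod 7: 141 ≡ 1; by Fermat, exponent reduces to 88 mod 6 = 4; 1^4 ≡ 1 (mod 7).
Combine by CRT: x ≡ 10 (mod 41), x ≡ 1 (mod 7) ⇒ x ≡ 92 (mod 287).

92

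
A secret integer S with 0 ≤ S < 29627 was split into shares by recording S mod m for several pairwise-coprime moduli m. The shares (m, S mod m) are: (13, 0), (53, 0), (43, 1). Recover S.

The moduli are pairwise coprime; N = 13·53·43 = 29627.
N/13 = 2279; 2279 ≡ 4 (mod 13); 4·10 ≡ 1, so inverse 10.
N/53 = 559; 559 ≡ 29 (mod 53); 29·11 ≡ 1, so inverse 11.
N/43 = 689; 689 ≡ 1 (mod 43), inverse 1.
S ≡ 0·2279·10 + 0·559·11 + 1·689·1 = 689.
689 mod 29627 = 689.

689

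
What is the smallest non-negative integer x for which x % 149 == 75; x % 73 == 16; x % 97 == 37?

The moduli are pairwise coprime; N = 149·73·97 = 1055069.
N/149 = 7081; 7081 ≡ 78 (mod 149); 78·128 ≡ 1, so inverse 128.
N/73 = 14453; 14453 ≡ 72 (mod 73); 72·72 ≡ 1, so inverse 72.
N/97 = 10877; 10877 ≡ 13 (mod 97); 13·15 ≡ 1, so inverse 15.
x ≡ 75·7081·128 + 16·14453·72 + 37·10877·15 = 90664191.
90664191 mod 1055069 = 983326.

983326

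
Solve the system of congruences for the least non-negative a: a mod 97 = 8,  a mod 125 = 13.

Combine the congruences pairwise.
From a ≡ 8 (mod 97) write a = 8 + 97t. Substituting into a ≡ 13 (mod 125) gives 97t ≡ 5 (mod 125), and since 97⁻¹ ≡ 58 (mod 125), t ≡ 40. Hence a ≡ 8 + 97·40 = 3888 (mod 12125).

3888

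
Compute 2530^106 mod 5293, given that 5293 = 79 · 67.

961

Mod 79: 2530 ≡ 2; by Fermat, exponent reduces to 106 mod 78 = 28; 2^28 ≡ 13 (mod 79).
Mod 67: 2530 ≡ 51; by Fermat, exponent reduces to 106 mod 66 = 40; 51^40 ≡ 23 (mod 67).
Combine by CRT: x ≡ 13 (mod 79), x ≡ 23 (mod 67) ⇒ x ≡ 961 (mod 5293).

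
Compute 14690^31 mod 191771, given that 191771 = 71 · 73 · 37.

46991

Mod 71: 14690 ≡ 64; 64^31 ≡ 60 (mod 71).
Mod 73: 14690 ≡ 17; 17^31 ≡ 52 (mod 73).
Mod 37: 14690 ≡ 1; 1^31 ≡ 1 (mod 37).
Combine by CRT: x ≡ 60 (mod 71), x ≡ 52 (mod 73), x ≡ 1 (mod 37) ⇒ x ≡ 46991 (mod 191771).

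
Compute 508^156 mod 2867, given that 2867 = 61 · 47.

Mod 61: 508 ≡ 20; by Fermat, exponent reduces to 156 mod 60 = 36; 20^36 ≡ 20 (mod 61).
Mod 47: 508 ≡ 38; by Fermat, exponent reduces to 156 mod 46 = 18; 38^18 ≡ 36 (mod 47).
Combine by CRT: x ≡ 20 (mod 61), x ≡ 36 (mod 47) ⇒ x ≡ 1728 (mod 2867).

1728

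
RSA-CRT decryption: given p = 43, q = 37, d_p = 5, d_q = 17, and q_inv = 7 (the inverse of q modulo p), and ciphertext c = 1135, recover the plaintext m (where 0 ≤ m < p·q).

40

m₁ = c^(d_p) mod p: c ≡ 17 (mod 43), and 17^5 mod 43 = 40.
m₂ = c^(d_q) mod q: c ≡ 25 (mod 37), and 25^17 mod 37 = 3.
h = q_inv·(m₁ − m₂) mod p = 7·(40 − 3) mod 43 = 1.
m = m₂ + h·q = 3 + 1·37 = 40.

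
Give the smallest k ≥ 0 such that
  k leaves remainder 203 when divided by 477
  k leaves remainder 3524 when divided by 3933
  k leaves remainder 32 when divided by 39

1014305

gcd(477, 3933) = 9 and 9 | (3524 − 203), so the pair is consistent; merging gives k ≡ 180509 (mod 208449), where 208449 = lcm(477, 3933).
gcd(208449, 39) = 3 and 3 | (32 − 180509), so the pair is consistent; merging gives k ≡ 1014305 (mod 2709837), where 2709837 = lcm(208449, 39).
The solution is unique modulo lcm(477, 3933, 39) = 2709837.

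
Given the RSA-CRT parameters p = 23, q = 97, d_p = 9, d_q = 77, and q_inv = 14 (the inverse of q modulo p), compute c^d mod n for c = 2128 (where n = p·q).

372

m₁ = c^(d_p) mod p: c ≡ 12 (mod 23), and 12^9 mod 23 = 4.
m₂ = c^(d_q) mod q: c ≡ 91 (mod 97), and 91^77 mod 97 = 81.
h = q_inv·(m₁ − m₂) mod p = 14·(4 − 81) mod 23 = 3.
m = m₂ + h·q = 81 + 3·97 = 372.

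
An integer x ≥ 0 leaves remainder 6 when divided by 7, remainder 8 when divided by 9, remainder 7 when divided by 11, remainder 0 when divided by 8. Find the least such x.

1448

The moduli are pairwise coprime; N = 7·9·11·8 = 5544.
N/7 = 792; 792 ≡ 1 (mod 7), inverse 1.
N/9 = 616; 616 ≡ 4 (mod 9); 4·7 ≡ 1, so inverse 7.
N/11 = 504; 504 ≡ 9 (mod 11); 9·5 ≡ 1, so inverse 5.
N/8 = 693; 693 ≡ 5 (mod 8); 5·5 ≡ 1, so inverse 5.
x ≡ 6·792·1 + 8·616·7 + 7·504·5 + 0·693·5 = 56888.
56888 mod 5544 = 1448.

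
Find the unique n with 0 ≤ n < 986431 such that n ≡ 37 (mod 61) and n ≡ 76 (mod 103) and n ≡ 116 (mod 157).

143143

Combine the congruences pairwise.
From n ≡ 37 (mod 61) write n = 37 + 61t. Substituting into n ≡ 76 (mod 103) gives 61t ≡ 39 (mod 103), and since 61⁻¹ ≡ 76 (mod 103), t ≡ 80. Hence n ≡ 37 + 61·80 = 4917 (mod 6283).
From n ≡ 4917 (mod 6283) write n = 4917 + 6283t. Substituting into n ≡ 116 (mod 157) gives 6283t ≡ 66 (mod 157), and since 3⁻¹ ≡ 105 (mod 157), t ≡ 22. Hence n ≡ 4917 + 6283·22 = 143143 (mod 986431).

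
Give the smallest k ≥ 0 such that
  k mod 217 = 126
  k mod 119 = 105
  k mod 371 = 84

111013

Combine the congruences pairwise.
gcd(217, 119) = 7 and 7 | (105 − 126), so the pair is consistent; merging gives k ≡ 343 (mod 3689), where 3689 = lcm(217, 119).
gcd(3689, 371) = 7 and 7 | (84 − 343), so the pair is consistent; merging gives k ≡ 111013 (mod 195517), where 195517 = lcm(3689, 371).
The solution is unique modulo lcm(217, 119, 371) = 195517.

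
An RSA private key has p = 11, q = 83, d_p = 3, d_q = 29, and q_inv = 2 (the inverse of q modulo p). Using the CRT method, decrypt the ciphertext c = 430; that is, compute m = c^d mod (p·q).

m₁ = c^(d_p) mod p: c ≡ 1 (mod 11), and 1^3 mod 11 = 1.
m₂ = c^(d_q) mod q: c ≡ 15 (mod 83), and 15^29 mod 83 = 2.
h = q_inv·(m₁ − m₂) mod p = 2·(1 − 2) mod 11 = 9.
m = m₂ + h·q = 2 + 9·83 = 749.

749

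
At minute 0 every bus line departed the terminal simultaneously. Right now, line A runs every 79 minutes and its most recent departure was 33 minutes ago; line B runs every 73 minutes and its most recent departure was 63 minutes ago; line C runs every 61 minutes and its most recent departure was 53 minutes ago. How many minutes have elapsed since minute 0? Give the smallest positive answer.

190739

Combine the congruences pairwise.
From t ≡ 33 (mod 79) write t = 33 + 79s. Substituting into t ≡ 63 (mod 73) gives 79s ≡ 30 (mod 73), and since 6⁻¹ ≡ 61 (mod 73), s ≡ 5. Hence t ≡ 33 + 79·5 = 428 (mod 5767).
From t ≡ 428 (mod 5767) write t = 428 + 5767s. Substituting into t ≡ 53 (mod 61) gives 5767s ≡ 52 (mod 61), and since 33⁻¹ ≡ 37 (mod 61), s ≡ 33. Hence t ≡ 428 + 5767·33 = 190739 (mod 351787).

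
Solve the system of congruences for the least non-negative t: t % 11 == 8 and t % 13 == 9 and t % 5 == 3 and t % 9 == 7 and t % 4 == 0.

8368

The moduli are pairwise coprime; N = 11·13·5·9·4 = 25740.
N/11 = 2340; 2340 ≡ 8 (mod 11); 8·7 ≡ 1, so inverse 7.
N/13 = 1980; 1980 ≡ 4 (mod 13); 4·10 ≡ 1, so inverse 10.
N/5 = 5148; 5148 ≡ 3 (mod 5); 3·2 ≡ 1, so inverse 2.
N/9 = 2860; 2860 ≡ 7 (mod 9); 7·4 ≡ 1, so inverse 4.
N/4 = 6435; 6435 ≡ 3 (mod 4); 3·3 ≡ 1, so inverse 3.
t ≡ 8·2340·7 + 9·1980·10 + 3·5148·2 + 7·2860·4 + 0·6435·3 = 420208.
420208 mod 25740 = 8368.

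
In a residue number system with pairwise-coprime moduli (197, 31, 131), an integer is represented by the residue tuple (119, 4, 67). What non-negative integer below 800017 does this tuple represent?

469964

From x ≡ 119 (mod 197) write x = 119 + 197t. Substituting into x ≡ 4 (mod 31) gives 197t ≡ 9 (mod 31), and since 11⁻¹ ≡ 17 (mod 31), t ≡ 29. Hence x ≡ 119 + 197·29 = 5832 (mod 6107).
From x ≡ 5832 (mod 6107) write x = 5832 + 6107t. Substituting into x ≡ 67 (mod 131) gives 6107t ≡ 130 (mod 131), and since 81⁻¹ ≡ 55 (mod 131), t ≡ 76. Hence x ≡ 5832 + 6107·76 = 469964 (mod 800017).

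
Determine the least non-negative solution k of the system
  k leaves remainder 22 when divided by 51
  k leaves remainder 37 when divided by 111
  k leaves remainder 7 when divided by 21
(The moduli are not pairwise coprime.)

Combine the congruences pairwise.
gcd(51, 111) = 3 and 3 | (37 − 22), so the pair is consistent; merging gives k ≡ 481 (mod 1887), where 1887 = lcm(51, 111).
gcd(1887, 21) = 3 and 3 | (7 − 481), so the pair is consistent; merging gives k ≡ 8029 (mod 13209), where 13209 = lcm(1887, 21).
The solution is unique modulo lcm(51, 111, 21) = 13209.

8029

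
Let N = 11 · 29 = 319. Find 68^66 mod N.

Mod 11: 68 ≡ 2; by Fermat, exponent reduces to 66 mod 10 = 6; 2^6 ≡ 9 (mod 11).
Mod 29: 68 ≡ 10; by Fermat, exponent reduces to 66 mod 28 = 10; 10^10 ≡ 6 (mod 29).
Combine by CRT: x ≡ 9 (mod 11), x ≡ 6 (mod 29) ⇒ x ≡ 64 (mod 319).

64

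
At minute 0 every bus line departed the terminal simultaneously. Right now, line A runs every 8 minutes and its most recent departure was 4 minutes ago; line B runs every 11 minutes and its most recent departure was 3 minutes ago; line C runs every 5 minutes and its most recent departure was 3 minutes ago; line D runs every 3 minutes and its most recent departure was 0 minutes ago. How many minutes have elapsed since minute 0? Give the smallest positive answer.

The moduli are pairwise coprime; N = 8·11·5·3 = 1320.
N/8 = 165; 165 ≡ 5 (mod 8); 5·5 ≡ 1, so inverse 5.
N/11 = 120; 120 ≡ 10 (mod 11); 10·10 ≡ 1, so inverse 10.
N/5 = 264; 264 ≡ 4 (mod 5); 4·4 ≡ 1, so inverse 4.
N/3 = 440; 440 ≡ 2 (mod 3); 2·2 ≡ 1, so inverse 2.
t ≡ 4·165·5 + 3·120·10 + 3·264·4 + 0·440·2 = 10068.
10068 mod 1320 = 828.

828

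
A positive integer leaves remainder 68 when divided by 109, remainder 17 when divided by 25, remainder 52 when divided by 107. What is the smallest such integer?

The moduli are pairwise coprime; N = 109·25·107 = 291575.
N/109 = 2675; 2675 ≡ 59 (mod 109); 59·85 ≡ 1, so inverse 85.
N/25 = 11663; 11663 ≡ 13 (mod 25); 13·2 ≡ 1, so inverse 2.
N/107 = 2725; 2725 ≡ 50 (mod 107); 50·15 ≡ 1, so inverse 15.
k ≡ 68·2675·85 + 17·11663·2 + 52·2725·15 = 17983542.
17983542 mod 291575 = 197467.

197467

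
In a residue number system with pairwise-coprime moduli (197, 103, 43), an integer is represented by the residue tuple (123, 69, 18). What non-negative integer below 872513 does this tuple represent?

From x ≡ 123 (mod 197) write x = 123 + 197t. Substituting into x ≡ 69 (mod 103) gives 197t ≡ 49 (mod 103), and since 94⁻¹ ≡ 80 (mod 103), t ≡ 6. Hence x ≡ 123 + 197·6 = 1305 (mod 20291).
From x ≡ 1305 (mod 20291) write x = 1305 + 20291t. Substituting into x ≡ 18 (mod 43) gives 20291t ≡ 3 (mod 43), and since 38⁻¹ ≡ 17 (mod 43), t ≡ 8. Hence x ≡ 1305 + 20291·8 = 163633 (mod 872513).

163633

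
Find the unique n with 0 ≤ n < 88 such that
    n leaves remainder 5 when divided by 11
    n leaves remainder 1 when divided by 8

49

From n ≡ 5 (mod 11) write n = 5 + 11t. Substituting into n ≡ 1 (mod 8) gives 11t ≡ 4 (mod 8), and since 3⁻¹ ≡ 3 (mod 8), t ≡ 4. Hence n ≡ 5 + 11·4 = 49 (mod 88).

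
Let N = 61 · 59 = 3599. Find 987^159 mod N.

Mod 61: 987 ≡ 11; by Fermat, exponent reduces to 159 mod 60 = 39; 11^39 ≡ 50 (mod 61).
Mod 59: 987 ≡ 43; by Fermat, exponent reduces to 159 mod 58 = 43; 43^43 ≡ 44 (mod 59).
Combine by CRT: x ≡ 50 (mod 61), x ≡ 44 (mod 59) ⇒ x ≡ 3466 (mod 3599).

3466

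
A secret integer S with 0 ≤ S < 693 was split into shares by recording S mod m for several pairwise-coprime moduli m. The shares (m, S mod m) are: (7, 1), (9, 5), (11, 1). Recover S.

From S ≡ 1 (mod 7) write S = 1 + 7t. Substituting into S ≡ 5 (mod 9) gives 7t ≡ 4 (mod 9), and since 7⁻¹ ≡ 4 (mod 9), t ≡ 7. Hence S ≡ 1 + 7·7 = 50 (mod 63).
From S ≡ 50 (mod 63) write S = 50 + 63t. Substituting into S ≡ 1 (mod 11) gives 63t ≡ 6 (mod 11), and since 8⁻¹ ≡ 7 (mod 11), t ≡ 9. Hence S ≡ 50 + 63·9 = 617 (mod 693).

617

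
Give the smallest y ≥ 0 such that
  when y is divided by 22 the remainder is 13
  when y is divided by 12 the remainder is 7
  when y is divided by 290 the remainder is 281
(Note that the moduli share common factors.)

12751

Combine the congruences pairwise.
gcd(22, 12) = 2 and 2 | (7 − 13), so the pair is consistent; merging gives y ≡ 79 (mod 132), where 132 = lcm(22, 12).
gcd(132, 290) = 2 and 2 | (281 − 79), so the pair is consistent; merging gives y ≡ 12751 (mod 19140), where 19140 = lcm(132, 290).
The solution is unique modulo lcm(22, 12, 290) = 19140.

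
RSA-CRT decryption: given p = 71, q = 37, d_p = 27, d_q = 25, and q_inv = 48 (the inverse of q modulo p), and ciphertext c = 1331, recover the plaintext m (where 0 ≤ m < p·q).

1701

m₁ = c^(d_p) mod p: c ≡ 53 (mod 71), and 53^27 mod 71 = 68.
m₂ = c^(d_q) mod q: c ≡ 36 (mod 37), and 36^25 mod 37 = 36.
h = q_inv·(m₁ − m₂) mod p = 48·(68 − 36) mod 71 = 45.
m = m₂ + h·q = 36 + 45·37 = 1701.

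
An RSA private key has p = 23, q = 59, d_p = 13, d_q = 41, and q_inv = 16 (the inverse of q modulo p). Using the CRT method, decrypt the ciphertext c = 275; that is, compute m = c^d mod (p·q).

m₁ = c^(d_p) mod p: c ≡ 22 (mod 23), and 22^13 mod 23 = 22.
m₂ = c^(d_q) mod q: c ≡ 39 (mod 59), and 39^41 mod 59 = 40.
h = q_inv·(m₁ − m₂) mod p = 16·(22 − 40) mod 23 = 11.
m = m₂ + h·q = 40 + 11·59 = 689.

689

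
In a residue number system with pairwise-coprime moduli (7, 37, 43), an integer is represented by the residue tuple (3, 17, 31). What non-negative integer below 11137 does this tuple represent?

3643

The moduli are pairwise coprime; N = 7·37·43 = 11137.
N/7 = 1591; 1591 ≡ 2 (mod 7); 2·4 ≡ 1, so inverse 4.
N/37 = 301; 301 ≡ 5 (mod 37); 5·15 ≡ 1, so inverse 15.
N/43 = 259; 259 ≡ 1 (mod 43), inverse 1.
x ≡ 3·1591·4 + 17·301·15 + 31·259·1 = 103876.
103876 mod 11137 = 3643.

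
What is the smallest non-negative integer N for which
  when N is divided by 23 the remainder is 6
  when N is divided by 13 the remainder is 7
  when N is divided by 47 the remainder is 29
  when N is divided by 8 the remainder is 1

From N ≡ 6 (mod 23) write N = 6 + 23t. Substituting into N ≡ 7 (mod 13) gives 23t ≡ 1 (mod 13), and since 10⁻¹ ≡ 4 (mod 13), t ≡ 4. Hence N ≡ 6 + 23·4 = 98 (mod 299).
From N ≡ 98 (mod 299) write N = 98 + 299t. Substituting into N ≡ 29 (mod 47) gives 299t ≡ 25 (mod 47), and since 17⁻¹ ≡ 36 (mod 47), t ≡ 7. Hence N ≡ 98 + 299·7 = 2191 (mod 14053).
From N ≡ 2191 (mod 14053) write N = 2191 + 14053t. Substituting into N ≡ 1 (mod 8) gives 14053t ≡ 2 (mod 8), and since 5⁻¹ ≡ 5 (mod 8), t ≡ 2. Hence N ≡ 2191 + 14053·2 = 30297 (mod 112424).

30297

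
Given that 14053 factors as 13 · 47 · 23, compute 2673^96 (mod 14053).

4915

Mod 13: 2673 ≡ 8; since 12 | 96, by Fermat 8^96 ≡ 1 (mod 13).
Mod 47: 2673 ≡ 41; by Fermat, exponent reduces to 96 mod 46 = 4; 41^4 ≡ 27 (mod 47).
Mod 23: 2673 ≡ 5; by Fermat, exponent reduces to 96 mod 22 = 8; 5^8 ≡ 16 (mod 23).
Combine by CRT: x ≡ 1 (mod 13), x ≡ 27 (mod 47), x ≡ 16 (mod 23) ⇒ x ≡ 4915 (mod 14053).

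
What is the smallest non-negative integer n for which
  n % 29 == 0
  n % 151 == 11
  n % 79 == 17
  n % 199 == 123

8092856

The moduli are pairwise coprime; M = 29·151·79·199 = 68842259.
M/29 = 2373871; 2373871 ≡ 18 (mod 29); 18·21 ≡ 1, so inverse 21.
M/151 = 455909; 455909 ≡ 40 (mod 151); 40·34 ≡ 1, so inverse 34.
M/79 = 871421; 871421 ≡ 51 (mod 79); 51·31 ≡ 1, so inverse 31.
M/199 = 345941; 345941 ≡ 79 (mod 199); 79·131 ≡ 1, so inverse 131.
n ≡ 0·2373871·21 + 11·455909·34 + 17·871421·31 + 123·345941·131 = 6203896166.
6203896166 mod 68842259 = 8092856.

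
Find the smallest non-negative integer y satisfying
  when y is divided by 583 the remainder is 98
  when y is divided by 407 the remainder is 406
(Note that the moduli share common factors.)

6511

Combine the congruences pairwise.
gcd(583, 407) = 11 and 11 | (406 − 98), so the pair is consistent; merging gives y ≡ 6511 (mod 21571), where 21571 = lcm(583, 407).
The solution is unique modulo lcm(583, 407) = 21571.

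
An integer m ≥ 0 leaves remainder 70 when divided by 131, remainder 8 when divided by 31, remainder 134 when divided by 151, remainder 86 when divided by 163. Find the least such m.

95031531

The moduli are pairwise coprime; N = 131·31·151·163 = 99953393.
N/131 = 763003; 763003 ≡ 59 (mod 131); 59·20 ≡ 1, so inverse 20.
N/31 = 3224303; 3224303 ≡ 24 (mod 31); 24·22 ≡ 1, so inverse 22.
N/151 = 661943; 661943 ≡ 110 (mod 151); 110·81 ≡ 1, so inverse 81.
N/163 = 613211; 613211 ≡ 5 (mod 163); 5·98 ≡ 1, so inverse 98.
m ≡ 70·763003·20 + 8·3224303·22 + 134·661943·81 + 86·613211·98 = 13988553158.
13988553158 mod 99953393 = 95031531.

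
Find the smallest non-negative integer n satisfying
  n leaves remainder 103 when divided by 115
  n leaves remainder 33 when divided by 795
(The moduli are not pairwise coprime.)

12753

Combine the congruences pairwise.
gcd(115, 795) = 5 and 5 | (33 − 103), so the pair is consistent; merging gives n ≡ 12753 (mod 18285), where 18285 = lcm(115, 795).
The solution is unique modulo lcm(115, 795) = 18285.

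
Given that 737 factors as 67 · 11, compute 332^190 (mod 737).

375

Mod 67: 332 ≡ 64; by Fermat, exponent reduces to 190 mod 66 = 58; 64^58 ≡ 40 (mod 67).
Mod 11: 332 ≡ 2; since 10 | 190, by Fermat 2^190 ≡ 1 (mod 11).
Combine by CRT: x ≡ 40 (mod 67), x ≡ 1 (mod 11) ⇒ x ≡ 375 (mod 737).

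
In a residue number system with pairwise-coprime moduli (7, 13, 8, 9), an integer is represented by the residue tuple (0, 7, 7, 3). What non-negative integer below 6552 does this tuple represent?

2919

From x ≡ 0 (mod 7) write x = 0 + 7t. Substituting into x ≡ 7 (mod 13) gives 7t ≡ 7 (mod 13), and since 7⁻¹ ≡ 2 (mod 13), t ≡ 1. Hence x ≡ 0 + 7·1 = 7 (mod 91).
From x ≡ 7 (mod 91) write x = 7 + 91t. Substituting into x ≡ 7 (mod 8) gives 91t ≡ 0 (mod 8), and since 3⁻¹ ≡ 3 (mod 8), t ≡ 0. Hence x ≡ 7 + 91·0 = 7 (mod 728).
From x ≡ 7 (mod 728) write x = 7 + 728t. Substituting into x ≡ 3 (mod 9) gives 728t ≡ 5 (mod 9), and since 8⁻¹ ≡ 8 (mod 9), t ≡ 4. Hence x ≡ 7 + 728·4 = 2919 (mod 6552).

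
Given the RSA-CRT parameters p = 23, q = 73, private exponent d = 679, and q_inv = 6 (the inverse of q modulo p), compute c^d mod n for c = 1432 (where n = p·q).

d_p = d mod (p−1) = 679 mod 22 = 19; d_q = d mod (q−1) = 31.
m₁ = c^(d_p) mod p: c ≡ 6 (mod 23), and 6^19 mod 23 = 18.
m₂ = c^(d_q) mod q: c ≡ 45 (mod 73), and 45^31 mod 73 = 58.
h = q_inv·(m₁ − m₂) mod p = 6·(18 − 58) mod 23 = 13.
m = m₂ + h·q = 58 + 13·73 = 1007.

1007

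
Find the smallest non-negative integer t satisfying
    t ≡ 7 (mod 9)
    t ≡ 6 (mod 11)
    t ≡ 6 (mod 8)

The moduli are pairwise coprime; N = 9·11·8 = 792.
N/9 = 88; 88 ≡ 7 (mod 9); 7·4 ≡ 1, so inverse 4.
N/11 = 72; 72 ≡ 6 (mod 11); 6·2 ≡ 1, so inverse 2.
N/8 = 99; 99 ≡ 3 (mod 8); 3·3 ≡ 1, so inverse 3.
t ≡ 7·88·4 + 6·72·2 + 6·99·3 = 5110.
5110 mod 792 = 358.

358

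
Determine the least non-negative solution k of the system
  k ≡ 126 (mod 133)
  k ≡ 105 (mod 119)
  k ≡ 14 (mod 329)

39494

gcd(133, 119) = 7 and 7 | (105 − 126), so the pair is consistent; merging gives k ≡ 1057 (mod 2261), where 2261 = lcm(133, 119).
gcd(2261, 329) = 7 and 7 | (14 − 1057), so the pair is consistent; merging gives k ≡ 39494 (mod 106267), where 106267 = lcm(2261, 329).
The solution is unique modulo lcm(133, 119, 329) = 106267.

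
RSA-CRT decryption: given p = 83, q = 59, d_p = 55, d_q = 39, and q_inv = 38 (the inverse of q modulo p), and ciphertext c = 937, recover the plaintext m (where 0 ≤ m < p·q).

m₁ = c^(d_p) mod p: c ≡ 24 (mod 83), and 24^55 mod 83 = 22.
m₂ = c^(d_q) mod q: c ≡ 52 (mod 59), and 52^39 mod 59 = 54.
h = q_inv·(m₁ − m₂) mod p = 38·(22 − 54) mod 83 = 29.
m = m₂ + h·q = 54 + 29·59 = 1765.

1765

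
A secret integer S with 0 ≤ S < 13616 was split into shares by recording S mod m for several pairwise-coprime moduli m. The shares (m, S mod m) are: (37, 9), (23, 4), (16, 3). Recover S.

Combine the congruences pairwise.
From S ≡ 9 (mod 37) write S = 9 + 37t. Substituting into S ≡ 4 (mod 23) gives 37t ≡ 18 (mod 23), and since 14⁻¹ ≡ 5 (mod 23), t ≡ 21. Hence S ≡ 9 + 37·21 = 786 (mod 851).
From S ≡ 786 (mod 851) write S = 786 + 851t. Substituting into S ≡ 3 (mod 16) gives 851t ≡ 1 (mod 16), and since 3⁻¹ ≡ 11 (mod 16), t ≡ 11. Hence S ≡ 786 + 851·11 = 10147 (mod 13616).

10147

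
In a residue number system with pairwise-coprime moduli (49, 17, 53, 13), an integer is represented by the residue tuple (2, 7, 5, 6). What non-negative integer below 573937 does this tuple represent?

246031

The moduli are pairwise coprime; N = 49·17·53·13 = 573937.
N/49 = 11713; 11713 ≡ 2 (mod 49); 2·25 ≡ 1, so inverse 25.
N/17 = 33761; 33761 ≡ 16 (mod 17); 16·16 ≡ 1, so inverse 16.
N/53 = 10829; 10829 ≡ 17 (mod 53); 17·25 ≡ 1, so inverse 25.
N/13 = 44149; 44149 ≡ 1 (mod 13), inverse 1.
x ≡ 2·11713·25 + 7·33761·16 + 5·10829·25 + 6·44149·1 = 5985401.
5985401 mod 573937 = 246031.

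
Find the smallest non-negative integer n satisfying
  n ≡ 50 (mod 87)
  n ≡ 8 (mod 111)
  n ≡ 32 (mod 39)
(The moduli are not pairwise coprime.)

gcd(87, 111) = 3 and 3 | (8 − 50), so the pair is consistent; merging gives n ≡ 1007 (mod 3219), where 3219 = lcm(87, 111).
gcd(3219, 39) = 3 and 3 | (32 − 1007), so the pair is consistent; merging gives n ≡ 1007 (mod 41847), where 41847 = lcm(3219, 39).
The solution is unique modulo lcm(87, 111, 39) = 41847.

1007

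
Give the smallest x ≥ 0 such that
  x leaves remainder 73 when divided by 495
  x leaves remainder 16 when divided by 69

568

gcd(495, 69) = 3 and 3 | (16 − 73), so the pair is consistent; merging gives x ≡ 568 (mod 11385), where 11385 = lcm(495, 69).
The solution is unique modulo lcm(495, 69) = 11385.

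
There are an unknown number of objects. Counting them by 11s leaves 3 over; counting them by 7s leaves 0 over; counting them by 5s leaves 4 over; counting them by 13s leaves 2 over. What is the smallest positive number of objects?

From N ≡ 3 (mod 11) write N = 3 + 11t. Substituting into N ≡ 0 (mod 7) gives 11t ≡ 4 (mod 7), and since 4⁻¹ ≡ 2 (mod 7), t ≡ 1. Hence N ≡ 3 + 11·1 = 14 (mod 77).
From N ≡ 14 (mod 77) write N = 14 + 77t. Substituting into N ≡ 4 (mod 5) gives 77t ≡ 0 (mod 5), and since 2⁻¹ ≡ 3 (mod 5), t ≡ 0. Hence N ≡ 14 + 77·0 = 14 (mod 385).
From N ≡ 14 (mod 385) write N = 14 + 385t. Substituting into N ≡ 2 (mod 13) gives 385t ≡ 1 (mod 13), and since 8⁻¹ ≡ 5 (mod 13), t ≡ 5. Hence N ≡ 14 + 385·5 = 1939 (mod 5005).

1939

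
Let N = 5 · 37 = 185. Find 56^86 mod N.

Mod 5: 56 ≡ 1; by Fermat, exponent reduces to 86 mod 4 = 2; 1^2 ≡ 1 (mod 5).
Mod 37: 56 ≡ 19; by Fermat, exponent reduces to 86 mod 36 = 14; 19^14 ≡ 21 (mod 37).
Combine by CRT: x ≡ 1 (mod 5), x ≡ 21 (mod 37) ⇒ x ≡ 21 (mod 185).

21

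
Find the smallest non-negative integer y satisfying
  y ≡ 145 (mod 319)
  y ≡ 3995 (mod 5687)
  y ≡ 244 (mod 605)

gcd(319, 5687) = 11 and 11 | (3995 − 145), so the pair is consistent; merging gives y ≡ 72239 (mod 164923), where 164923 = lcm(319, 5687).
gcd(164923, 605) = 121 and 121 | (244 − 72239), so the pair is consistent; merging gives y ≡ 72239 (mod 824615), where 824615 = lcm(164923, 605).
The solution is unique modulo lcm(319, 5687, 605) = 824615.

72239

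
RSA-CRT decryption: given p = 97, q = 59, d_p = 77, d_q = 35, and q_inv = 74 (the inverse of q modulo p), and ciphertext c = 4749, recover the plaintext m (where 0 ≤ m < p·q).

3729

m₁ = c^(d_p) mod p: c ≡ 93 (mod 97), and 93^77 mod 97 = 43.
m₂ = c^(d_q) mod q: c ≡ 29 (mod 59), and 29^35 mod 59 = 12.
h = q_inv·(m₁ − m₂) mod p = 74·(43 − 12) mod 97 = 63.
m = m₂ + h·q = 12 + 63·59 = 3729.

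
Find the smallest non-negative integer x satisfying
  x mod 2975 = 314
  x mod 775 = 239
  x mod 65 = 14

407889

Combine the congruences pairwise.
gcd(2975, 775) = 25 and 25 | (239 − 314), so the pair is consistent; merging gives x ≡ 38989 (mod 92225), where 92225 = lcm(2975, 775).
gcd(92225, 65) = 5 and 5 | (14 − 38989), so the pair is consistent; merging gives x ≡ 407889 (mod 1198925), where 1198925 = lcm(92225, 65).
The solution is unique modulo lcm(2975, 775, 65) = 1198925.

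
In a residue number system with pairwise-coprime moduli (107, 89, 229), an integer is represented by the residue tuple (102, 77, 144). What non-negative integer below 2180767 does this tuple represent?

891412

The moduli are pairwise coprime; N = 107·89·229 = 2180767.
N/107 = 20381; 20381 ≡ 51 (mod 107); 51·21 ≡ 1, so inverse 21.
N/89 = 24503; 24503 ≡ 28 (mod 89); 28·35 ≡ 1, so inverse 35.
N/229 = 9523; 9523 ≡ 134 (mod 229); 134·94 ≡ 1, so inverse 94.
x ≡ 102·20381·21 + 77·24503·35 + 144·9523·94 = 238595015.
238595015 mod 2180767 = 891412.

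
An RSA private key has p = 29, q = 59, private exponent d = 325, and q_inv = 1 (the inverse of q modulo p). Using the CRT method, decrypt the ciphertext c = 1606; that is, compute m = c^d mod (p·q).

1279

d_p = d mod (p−1) = 325 mod 28 = 17; d_q = d mod (q−1) = 35.
m₁ = c^(d_p) mod p: c ≡ 11 (mod 29), and 11^17 mod 29 = 3.
m₂ = c^(d_q) mod q: c ≡ 13 (mod 59), and 13^35 mod 59 = 40.
h = q_inv·(m₁ − m₂) mod p = 1·(3 − 40) mod 29 = 21.
m = m₂ + h·q = 40 + 21·59 = 1279.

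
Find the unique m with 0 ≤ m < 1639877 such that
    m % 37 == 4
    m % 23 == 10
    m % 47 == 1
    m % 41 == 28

From m ≡ 4 (mod 37) write m = 4 + 37t. Substituting into m ≡ 10 (mod 23) gives 37t ≡ 6 (mod 23), and since 14⁻¹ ≡ 5 (mod 23), t ≡ 7. Hence m ≡ 4 + 37·7 = 263 (mod 851).
From m ≡ 263 (mod 851) write m = 263 + 851t. Substituting into m ≡ 1 (mod 47) gives 851t ≡ 20 (mod 47), and since 5⁻¹ ≡ 19 (mod 47), t ≡ 4. Hence m ≡ 263 + 851·4 = 3667 (mod 39997).
From m ≡ 3667 (mod 39997) write m = 3667 + 39997t. Substituting into m ≡ 28 (mod 41) gives 39997t ≡ 10 (mod 41), and since 22⁻¹ ≡ 28 (mod 41), t ≡ 34. Hence m ≡ 3667 + 39997·34 = 1363565 (mod 1639877).

1363565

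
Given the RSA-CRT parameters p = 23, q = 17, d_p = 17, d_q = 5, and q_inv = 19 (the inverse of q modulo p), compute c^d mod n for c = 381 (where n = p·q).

351

m₁ = c^(d_p) mod p: c ≡ 13 (mod 23), and 13^17 mod 23 = 6.
m₂ = c^(d_q) mod q: c ≡ 7 (mod 17), and 7^5 mod 17 = 11.
h = q_inv·(m₁ − m₂) mod p = 19·(6 − 11) mod 23 = 20.
m = m₂ + h·q = 11 + 20·17 = 351.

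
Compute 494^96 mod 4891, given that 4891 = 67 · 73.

Mod 67: 494 ≡ 25; by Fermat, exponent reduces to 96 mod 66 = 30; 25^30 ≡ 24 (mod 67).
Mod 73: 494 ≡ 56; by Fermat, exponent reduces to 96 mod 72 = 24; 56^24 ≡ 1 (mod 73).
Combine by CRT: x ≡ 24 (mod 67), x ≡ 1 (mod 73) ⇒ x ≡ 1096 (mod 4891).

1096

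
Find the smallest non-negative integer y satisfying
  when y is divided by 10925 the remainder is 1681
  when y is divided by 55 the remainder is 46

23531

Combine the congruences pairwise.
gcd(10925, 55) = 5 and 5 | (46 − 1681), so the pair is consistent; merging gives y ≡ 23531 (mod 120175), where 120175 = lcm(10925, 55).
The solution is unique modulo lcm(10925, 55) = 120175.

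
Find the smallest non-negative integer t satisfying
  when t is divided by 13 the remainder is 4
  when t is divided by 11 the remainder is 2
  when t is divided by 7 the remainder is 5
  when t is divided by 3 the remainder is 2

Combine the congruences pairwise.
From t ≡ 4 (mod 13) write t = 4 + 13s. Substituting into t ≡ 2 (mod 11) gives 13s ≡ 9 (mod 11), and since 2⁻¹ ≡ 6 (mod 11), s ≡ 10. Hence t ≡ 4 + 13·10 = 134 (mod 143).
From t ≡ 134 (mod 143) write t = 134 + 143s. Substituting into t ≡ 5 (mod 7) gives 143s ≡ 4 (mod 7), and since 3⁻¹ ≡ 5 (mod 7), s ≡ 6. Hence t ≡ 134 + 143·6 = 992 (mod 1001).
From t ≡ 992 (mod 1001) write t = 992 + 1001s. Substituting into t ≡ 2 (mod 3) gives 1001s ≡ 0 (mod 3), and since 2⁻¹ ≡ 2 (mod 3), s ≡ 0. Hence t ≡ 992 + 1001·0 = 992 (mod 3003).

992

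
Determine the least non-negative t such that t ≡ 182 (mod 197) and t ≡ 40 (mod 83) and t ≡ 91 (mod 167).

From t ≡ 182 (mod 197) write t = 182 + 197s. Substituting into t ≡ 40 (mod 83) gives 197s ≡ 24 (mod 83), and since 31⁻¹ ≡ 75 (mod 83), s ≡ 57. Hence t ≡ 182 + 197·57 = 11411 (mod 16351).
From t ≡ 11411 (mod 16351) write t = 11411 + 16351s. Substituting into t ≡ 91 (mod 167) gives 16351s ≡ 36 (mod 167), and since 152⁻¹ ≡ 89 (mod 167), s ≡ 31. Hence t ≡ 11411 + 16351·31 = 518292 (mod 2730617).

518292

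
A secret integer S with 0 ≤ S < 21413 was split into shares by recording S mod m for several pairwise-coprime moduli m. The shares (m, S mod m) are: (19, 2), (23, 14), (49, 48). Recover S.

4752

Combine the congruences pairwise.
From S ≡ 2 (mod 19) write S = 2 + 19t. Substituting into S ≡ 14 (mod 23) gives 19t ≡ 12 (mod 23), and since 19⁻¹ ≡ 17 (mod 23), t ≡ 20. Hence S ≡ 2 + 19·20 = 382 (mod 437).
From S ≡ 382 (mod 437) write S = 382 + 437t. Substituting into S ≡ 48 (mod 49) gives 437t ≡ 9 (mod 49), and since 45⁻¹ ≡ 12 (mod 49), t ≡ 10. Hence S ≡ 382 + 437·10 = 4752 (mod 21413).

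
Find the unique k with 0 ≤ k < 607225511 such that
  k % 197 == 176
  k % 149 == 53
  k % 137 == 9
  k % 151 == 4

The moduli are pairwise coprime; N = 197·149·137·151 = 607225511.
N/197 = 3082363; 3082363 ≡ 101 (mod 197); 101·158 ≡ 1, so inverse 158.
N/149 = 4075339; 4075339 ≡ 40 (mod 149); 40·41 ≡ 1, so inverse 41.
N/137 = 4432303; 4432303 ≡ 79 (mod 137); 79·111 ≡ 1, so inverse 111.
N/151 = 4021361; 4021361 ≡ 80 (mod 151); 80·17 ≡ 1, so inverse 17.
k ≡ 176·3082363·158 + 53·4075339·41 + 9·4432303·111 + 4·4021361·17 = 99271385196.
99271385196 mod 607225511 = 293626903.

293626903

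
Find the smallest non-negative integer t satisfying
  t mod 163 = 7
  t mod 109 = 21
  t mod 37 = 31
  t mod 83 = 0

Combine the congruences pairwise.
From t ≡ 7 (mod 163) write t = 7 + 163s. Substituting into t ≡ 21 (mod 109) gives 163s ≡ 14 (mod 109), and since 54⁻¹ ≡ 107 (mod 109), s ≡ 81. Hence t ≡ 7 + 163·81 = 13210 (mod 17767).
From t ≡ 13210 (mod 17767) write t = 13210 + 17767s. Substituting into t ≡ 31 (mod 37) gives 17767s ≡ 30 (mod 37), and since 7⁻¹ ≡ 16 (mod 37), s ≡ 36. Hence t ≡ 13210 + 17767·36 = 652822 (mod 657379).
From t ≡ 652822 (mod 657379) write t = 652822 + 657379s. Substituting into t ≡ 0 (mod 83) gives 657379s ≡ 56 (mod 83), and since 19⁻¹ ≡ 35 (mod 83), s ≡ 51. Hence t ≡ 652822 + 657379·51 = 34179151 (mod 54562457).

34179151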